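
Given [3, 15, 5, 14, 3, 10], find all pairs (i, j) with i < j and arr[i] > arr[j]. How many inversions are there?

Finding inversions in [3, 15, 5, 14, 3, 10]:

(1, 2): arr[1]=15 > arr[2]=5
(1, 3): arr[1]=15 > arr[3]=14
(1, 4): arr[1]=15 > arr[4]=3
(1, 5): arr[1]=15 > arr[5]=10
(2, 4): arr[2]=5 > arr[4]=3
(3, 4): arr[3]=14 > arr[4]=3
(3, 5): arr[3]=14 > arr[5]=10

Total inversions: 7

The array has 7 inversion(s): (1,2), (1,3), (1,4), (1,5), (2,4), (3,4), (3,5). Each pair (i,j) satisfies i < j and arr[i] > arr[j].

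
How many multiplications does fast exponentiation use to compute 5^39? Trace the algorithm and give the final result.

Computing 5^39 by squaring (build up from 5^1; each line after the first costs one multiplication):

5^1 = 5
5^2 = (5^1)^2 = 5^2 = 25
5^4 = (5^2)^2 = 25^2 = 625
5^8 = (5^4)^2 = 625^2 = 390625
5^9 = 5 * 5^8 = 5 * 390625 = 1953125
5^18 = (5^9)^2 = 1953125^2 = 3814697265625
5^19 = 5 * 5^18 = 5 * 3814697265625 = 19073486328125
5^38 = (5^19)^2 = 19073486328125^2 = 363797880709171295166015625
5^39 = 5 * 5^38 = 5 * 363797880709171295166015625 = 1818989403545856475830078125

Result: 1818989403545856475830078125
Multiplications needed: 8 (8 lines after 5^1)

5^39 = 1818989403545856475830078125. Using exponentiation by squaring, this requires 8 multiplications. The key idea: if the exponent is even, square the half-power; if odd, multiply by the base once.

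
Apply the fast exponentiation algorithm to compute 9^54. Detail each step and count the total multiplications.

Computing 9^54 by squaring (build up from 9^1; each line after the first costs one multiplication):

9^1 = 9
9^2 = (9^1)^2 = 9^2 = 81
9^3 = 9 * 9^2 = 9 * 81 = 729
9^6 = (9^3)^2 = 729^2 = 531441
9^12 = (9^6)^2 = 531441^2 = 282429536481
9^13 = 9 * 9^12 = 9 * 282429536481 = 2541865828329
9^26 = (9^13)^2 = 2541865828329^2 = 6461081889226673298932241
9^27 = 9 * 9^26 = 9 * 6461081889226673298932241 = 58149737003040059690390169
9^54 = (9^27)^2 = 58149737003040059690390169^2 = 3381391913522726342930221472392241170198527451848561

Result: 3381391913522726342930221472392241170198527451848561
Multiplications needed: 8 (8 lines after 9^1)

9^54 = 3381391913522726342930221472392241170198527451848561. Using exponentiation by squaring, this requires 8 multiplications. The key idea: if the exponent is even, square the half-power; if odd, multiply by the base once.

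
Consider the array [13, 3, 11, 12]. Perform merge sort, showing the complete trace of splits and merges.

Merge sort trace:

Split: [13, 3, 11, 12] -> [13, 3] and [11, 12]
  Split: [13, 3] -> [13] and [3]
  Merge: [13] + [3] -> [3, 13]
  Split: [11, 12] -> [11] and [12]
  Merge: [11] + [12] -> [11, 12]
Merge: [3, 13] + [11, 12] -> [3, 11, 12, 13]

Final sorted array: [3, 11, 12, 13]

The merge sort proceeds by recursively splitting the array and merging sorted halves.
After all merges, the sorted array is [3, 11, 12, 13].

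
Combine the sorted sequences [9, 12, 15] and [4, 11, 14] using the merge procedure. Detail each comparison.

Merging process:

Compare 9 vs 4: take 4 from right. Merged: [4]
Compare 9 vs 11: take 9 from left. Merged: [4, 9]
Compare 12 vs 11: take 11 from right. Merged: [4, 9, 11]
Compare 12 vs 14: take 12 from left. Merged: [4, 9, 11, 12]
Compare 15 vs 14: take 14 from right. Merged: [4, 9, 11, 12, 14]
Append remaining from left: [15]. Merged: [4, 9, 11, 12, 14, 15]

Final merged array: [4, 9, 11, 12, 14, 15]
Total comparisons: 5

The merged array is [4, 9, 11, 12, 14, 15], requiring 5 comparisons. The merge step runs in O(n) time where n is the total number of elements.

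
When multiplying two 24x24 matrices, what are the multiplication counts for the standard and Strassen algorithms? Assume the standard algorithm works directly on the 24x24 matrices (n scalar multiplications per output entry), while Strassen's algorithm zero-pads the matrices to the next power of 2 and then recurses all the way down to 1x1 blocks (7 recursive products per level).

Matrix multiplication for 24x24 matrices:

Strassen's algorithm requires power-of-2 dimensions. Pad 24x24 to 32x32 (next power of 2).

Standard algorithm: 24^3 = 13824 multiplications
Strassen's algorithm: 7^(log2(32)) = 7^5 = 16807 multiplications
Difference: 13824 - 16807 = -2983 (Strassen uses MORE here due to padding overhead — for small or just-over-power-of-2 n, padding can outweigh the per-level savings)

Standard: 13824 multiplications (24^3). Strassen: 16807 multiplications (7^5, after padding to 32x32). Strassen reduces 8 recursive multiplications to 7 at each level.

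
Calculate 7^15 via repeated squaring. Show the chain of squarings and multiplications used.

Computing 7^15 by squaring (build up from 7^1; each line after the first costs one multiplication):

7^1 = 7
7^2 = (7^1)^2 = 7^2 = 49
7^3 = 7 * 7^2 = 7 * 49 = 343
7^6 = (7^3)^2 = 343^2 = 117649
7^7 = 7 * 7^6 = 7 * 117649 = 823543
7^14 = (7^7)^2 = 823543^2 = 678223072849
7^15 = 7 * 7^14 = 7 * 678223072849 = 4747561509943

Result: 4747561509943
Multiplications needed: 6 (6 lines after 7^1)

7^15 = 4747561509943. Using exponentiation by squaring, this requires 6 multiplications. The key idea: if the exponent is even, square the half-power; if odd, multiply by the base once.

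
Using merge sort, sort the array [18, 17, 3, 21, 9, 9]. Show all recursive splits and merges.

Merge sort trace:

Split: [18, 17, 3, 21, 9, 9] -> [18, 17, 3] and [21, 9, 9]
  Split: [18, 17, 3] -> [18] and [17, 3]
    Split: [17, 3] -> [17] and [3]
    Merge: [17] + [3] -> [3, 17]
  Merge: [18] + [3, 17] -> [3, 17, 18]
  Split: [21, 9, 9] -> [21] and [9, 9]
    Split: [9, 9] -> [9] and [9]
    Merge: [9] + [9] -> [9, 9]
  Merge: [21] + [9, 9] -> [9, 9, 21]
Merge: [3, 17, 18] + [9, 9, 21] -> [3, 9, 9, 17, 18, 21]

Final sorted array: [3, 9, 9, 17, 18, 21]

The merge sort proceeds by recursively splitting the array and merging sorted halves.
After all merges, the sorted array is [3, 9, 9, 17, 18, 21].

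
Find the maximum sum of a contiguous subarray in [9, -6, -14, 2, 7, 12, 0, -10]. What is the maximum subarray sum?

Using Kadane's algorithm on [9, -6, -14, 2, 7, 12, 0, -10]:

Scanning through the array:
Position 1 (value -6): max_ending_here = 3, max_so_far = 9
Position 2 (value -14): max_ending_here = -11, max_so_far = 9
Position 3 (value 2): max_ending_here = 2, max_so_far = 9
Position 4 (value 7): max_ending_here = 9, max_so_far = 9
Position 5 (value 12): max_ending_here = 21, max_so_far = 21
Position 6 (value 0): max_ending_here = 21, max_so_far = 21
Position 7 (value -10): max_ending_here = 11, max_so_far = 21

Maximum subarray: [2, 7, 12]
Maximum sum: 21

The maximum subarray is [2, 7, 12] with sum 21. This subarray runs from index 3 to index 5.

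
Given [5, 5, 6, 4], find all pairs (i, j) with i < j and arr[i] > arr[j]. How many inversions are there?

Finding inversions in [5, 5, 6, 4]:

(0, 3): arr[0]=5 > arr[3]=4
(1, 3): arr[1]=5 > arr[3]=4
(2, 3): arr[2]=6 > arr[3]=4

Total inversions: 3

The array has 3 inversion(s): (0,3), (1,3), (2,3). Each pair (i,j) satisfies i < j and arr[i] > arr[j].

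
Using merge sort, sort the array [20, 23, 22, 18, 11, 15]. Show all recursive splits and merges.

Merge sort trace:

Split: [20, 23, 22, 18, 11, 15] -> [20, 23, 22] and [18, 11, 15]
  Split: [20, 23, 22] -> [20] and [23, 22]
    Split: [23, 22] -> [23] and [22]
    Merge: [23] + [22] -> [22, 23]
  Merge: [20] + [22, 23] -> [20, 22, 23]
  Split: [18, 11, 15] -> [18] and [11, 15]
    Split: [11, 15] -> [11] and [15]
    Merge: [11] + [15] -> [11, 15]
  Merge: [18] + [11, 15] -> [11, 15, 18]
Merge: [20, 22, 23] + [11, 15, 18] -> [11, 15, 18, 20, 22, 23]

Final sorted array: [11, 15, 18, 20, 22, 23]

The merge sort proceeds by recursively splitting the array and merging sorted halves.
After all merges, the sorted array is [11, 15, 18, 20, 22, 23].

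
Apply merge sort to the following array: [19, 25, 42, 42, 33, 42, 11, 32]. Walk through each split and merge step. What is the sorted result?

Merge sort trace:

Split: [19, 25, 42, 42, 33, 42, 11, 32] -> [19, 25, 42, 42] and [33, 42, 11, 32]
  Split: [19, 25, 42, 42] -> [19, 25] and [42, 42]
    Split: [19, 25] -> [19] and [25]
    Merge: [19] + [25] -> [19, 25]
    Split: [42, 42] -> [42] and [42]
    Merge: [42] + [42] -> [42, 42]
  Merge: [19, 25] + [42, 42] -> [19, 25, 42, 42]
  Split: [33, 42, 11, 32] -> [33, 42] and [11, 32]
    Split: [33, 42] -> [33] and [42]
    Merge: [33] + [42] -> [33, 42]
    Split: [11, 32] -> [11] and [32]
    Merge: [11] + [32] -> [11, 32]
  Merge: [33, 42] + [11, 32] -> [11, 32, 33, 42]
Merge: [19, 25, 42, 42] + [11, 32, 33, 42] -> [11, 19, 25, 32, 33, 42, 42, 42]

Final sorted array: [11, 19, 25, 32, 33, 42, 42, 42]

The merge sort proceeds by recursively splitting the array and merging sorted halves.
After all merges, the sorted array is [11, 19, 25, 32, 33, 42, 42, 42].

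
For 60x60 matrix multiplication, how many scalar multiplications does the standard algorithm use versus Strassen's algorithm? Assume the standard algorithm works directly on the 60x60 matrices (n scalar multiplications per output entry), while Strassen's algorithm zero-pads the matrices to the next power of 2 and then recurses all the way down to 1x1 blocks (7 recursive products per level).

Matrix multiplication for 60x60 matrices:

Strassen's algorithm requires power-of-2 dimensions. Pad 60x60 to 64x64 (next power of 2).

Standard algorithm: 60^3 = 216000 multiplications
Strassen's algorithm: 7^(log2(64)) = 7^6 = 117649 multiplications
Savings: 216000 - 117649 = 98351 multiplications

Standard: 216000 multiplications (60^3). Strassen: 117649 multiplications (7^6, after padding to 64x64). Strassen reduces 8 recursive multiplications to 7 at each level.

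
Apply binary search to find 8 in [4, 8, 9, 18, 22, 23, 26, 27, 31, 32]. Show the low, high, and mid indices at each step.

Binary search for 8 in [4, 8, 9, 18, 22, 23, 26, 27, 31, 32]:

lo=0, hi=9, mid=4, arr[mid]=22 -> 22 > 8, search left half
lo=0, hi=3, mid=1, arr[mid]=8 -> Found target at index 1!

Binary search finds 8 at index 1 after 2 comparisons. The search repeatedly halves the search space by comparing with the middle element.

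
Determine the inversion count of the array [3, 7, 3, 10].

Finding inversions in [3, 7, 3, 10]:

(1, 2): arr[1]=7 > arr[2]=3

Total inversions: 1

The array has 1 inversion(s): (1,2). Each pair (i,j) satisfies i < j and arr[i] > arr[j].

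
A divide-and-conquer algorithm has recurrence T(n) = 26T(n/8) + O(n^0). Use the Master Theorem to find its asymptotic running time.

Master Theorem for T(n) = 26T(n/8) + O(n^0):

a = 26, b = 8, c = 0
log_b(a) = log_8(26) = 1.5668

Case 1: c = 0 < log_8(26) = 1.5668
T(n) = O(n^(log_8 26))

For T(n) = 26T(n/8) + O(n^0): log_8(26) = 1.5668. This is Case 1 of the Master Theorem (c < log_b(a), work dominated by leaves), giving O(n^(log_8 26)).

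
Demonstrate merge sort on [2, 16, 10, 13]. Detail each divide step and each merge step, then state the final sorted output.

Merge sort trace:

Split: [2, 16, 10, 13] -> [2, 16] and [10, 13]
  Split: [2, 16] -> [2] and [16]
  Merge: [2] + [16] -> [2, 16]
  Split: [10, 13] -> [10] and [13]
  Merge: [10] + [13] -> [10, 13]
Merge: [2, 16] + [10, 13] -> [2, 10, 13, 16]

Final sorted array: [2, 10, 13, 16]

The merge sort proceeds by recursively splitting the array and merging sorted halves.
After all merges, the sorted array is [2, 10, 13, 16].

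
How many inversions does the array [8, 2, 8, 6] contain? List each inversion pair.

Finding inversions in [8, 2, 8, 6]:

(0, 1): arr[0]=8 > arr[1]=2
(0, 3): arr[0]=8 > arr[3]=6
(2, 3): arr[2]=8 > arr[3]=6

Total inversions: 3

The array has 3 inversion(s): (0,1), (0,3), (2,3). Each pair (i,j) satisfies i < j and arr[i] > arr[j].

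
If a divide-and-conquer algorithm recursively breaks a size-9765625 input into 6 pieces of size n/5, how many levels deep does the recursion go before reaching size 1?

For divide and conquer with division factor 5:

Problem sizes at each level:
Level 0: 9765625
Level 1: 1953125
Level 2: 390625
Level 3: 78125
Level 4: 15625
Level 5: 3125
Level 6: 625
Level 7: 125
Level 8: 25
Level 9: 5
Level 10: 1

The root is level 0 and the size-1 base case is level 10 (the tree spans levels 0 through 10, i.e. 11 levels counting the root), so the depth is the number of divisions: log_5(9765625) = 10

The recursion tree depth is log_5(9765625) = 10. At each level, the problem size is divided by 5, so it takes 10 divisions to reduce to a base case of size 1. The algorithm makes 6 recursive calls at each level.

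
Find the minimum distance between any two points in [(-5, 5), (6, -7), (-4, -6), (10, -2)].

Computing all pairwise distances among 4 points:

d((-5, 5), (6, -7)) = 16.2788
d((-5, 5), (-4, -6)) = 11.0454
d((-5, 5), (10, -2)) = 16.5529
d((6, -7), (-4, -6)) = 10.0499
d((6, -7), (10, -2)) = 6.4031 <-- minimum
d((-4, -6), (10, -2)) = 14.5602

Closest pair: (6, -7) and (10, -2) with distance 6.4031

The closest pair is (6, -7) and (10, -2) with Euclidean distance 6.4031. For 4 points, brute-force pairwise comparison is shown above. For large n, the divide-and-conquer algorithm (sort by x, recurse on halves, check the dividing strip) achieves O(n log n).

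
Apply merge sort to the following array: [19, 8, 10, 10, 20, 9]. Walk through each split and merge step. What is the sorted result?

Merge sort trace:

Split: [19, 8, 10, 10, 20, 9] -> [19, 8, 10] and [10, 20, 9]
  Split: [19, 8, 10] -> [19] and [8, 10]
    Split: [8, 10] -> [8] and [10]
    Merge: [8] + [10] -> [8, 10]
  Merge: [19] + [8, 10] -> [8, 10, 19]
  Split: [10, 20, 9] -> [10] and [20, 9]
    Split: [20, 9] -> [20] and [9]
    Merge: [20] + [9] -> [9, 20]
  Merge: [10] + [9, 20] -> [9, 10, 20]
Merge: [8, 10, 19] + [9, 10, 20] -> [8, 9, 10, 10, 19, 20]

Final sorted array: [8, 9, 10, 10, 19, 20]

The merge sort proceeds by recursively splitting the array and merging sorted halves.
After all merges, the sorted array is [8, 9, 10, 10, 19, 20].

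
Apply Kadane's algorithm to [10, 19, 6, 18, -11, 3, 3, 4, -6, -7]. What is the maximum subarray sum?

Using Kadane's algorithm on [10, 19, 6, 18, -11, 3, 3, 4, -6, -7]:

Scanning through the array:
Position 1 (value 19): max_ending_here = 29, max_so_far = 29
Position 2 (value 6): max_ending_here = 35, max_so_far = 35
Position 3 (value 18): max_ending_here = 53, max_so_far = 53
Position 4 (value -11): max_ending_here = 42, max_so_far = 53
Position 5 (value 3): max_ending_here = 45, max_so_far = 53
Position 6 (value 3): max_ending_here = 48, max_so_far = 53
Position 7 (value 4): max_ending_here = 52, max_so_far = 53
Position 8 (value -6): max_ending_here = 46, max_so_far = 53
Position 9 (value -7): max_ending_here = 39, max_so_far = 53

Maximum subarray: [10, 19, 6, 18]
Maximum sum: 53

The maximum subarray is [10, 19, 6, 18] with sum 53. This subarray runs from index 0 to index 3.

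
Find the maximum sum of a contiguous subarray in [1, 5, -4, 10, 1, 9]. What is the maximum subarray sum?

Using Kadane's algorithm on [1, 5, -4, 10, 1, 9]:

Scanning through the array:
Position 1 (value 5): max_ending_here = 6, max_so_far = 6
Position 2 (value -4): max_ending_here = 2, max_so_far = 6
Position 3 (value 10): max_ending_here = 12, max_so_far = 12
Position 4 (value 1): max_ending_here = 13, max_so_far = 13
Position 5 (value 9): max_ending_here = 22, max_so_far = 22

Maximum subarray: [1, 5, -4, 10, 1, 9]
Maximum sum: 22

The maximum subarray is [1, 5, -4, 10, 1, 9] with sum 22. This subarray runs from index 0 to index 5.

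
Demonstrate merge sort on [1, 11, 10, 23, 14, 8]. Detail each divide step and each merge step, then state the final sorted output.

Merge sort trace:

Split: [1, 11, 10, 23, 14, 8] -> [1, 11, 10] and [23, 14, 8]
  Split: [1, 11, 10] -> [1] and [11, 10]
    Split: [11, 10] -> [11] and [10]
    Merge: [11] + [10] -> [10, 11]
  Merge: [1] + [10, 11] -> [1, 10, 11]
  Split: [23, 14, 8] -> [23] and [14, 8]
    Split: [14, 8] -> [14] and [8]
    Merge: [14] + [8] -> [8, 14]
  Merge: [23] + [8, 14] -> [8, 14, 23]
Merge: [1, 10, 11] + [8, 14, 23] -> [1, 8, 10, 11, 14, 23]

Final sorted array: [1, 8, 10, 11, 14, 23]

The merge sort proceeds by recursively splitting the array and merging sorted halves.
After all merges, the sorted array is [1, 8, 10, 11, 14, 23].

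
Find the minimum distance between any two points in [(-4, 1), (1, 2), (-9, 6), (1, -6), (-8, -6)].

Computing all pairwise distances among 5 points:

d((-4, 1), (1, 2)) = 5.099 <-- minimum
d((-4, 1), (-9, 6)) = 7.0711
d((-4, 1), (1, -6)) = 8.6023
d((-4, 1), (-8, -6)) = 8.0623
d((1, 2), (-9, 6)) = 10.7703
d((1, 2), (1, -6)) = 8.0
d((1, 2), (-8, -6)) = 12.0416
d((-9, 6), (1, -6)) = 15.6205
d((-9, 6), (-8, -6)) = 12.0416
d((1, -6), (-8, -6)) = 9.0

Closest pair: (-4, 1) and (1, 2) with distance 5.099

The closest pair is (-4, 1) and (1, 2) with Euclidean distance 5.099. For 5 points, brute-force pairwise comparison is shown above. For large n, the divide-and-conquer algorithm (sort by x, recurse on halves, check the dividing strip) achieves O(n log n).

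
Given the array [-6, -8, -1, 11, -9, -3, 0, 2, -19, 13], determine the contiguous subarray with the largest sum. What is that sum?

Using Kadane's algorithm on [-6, -8, -1, 11, -9, -3, 0, 2, -19, 13]:

Scanning through the array:
Position 1 (value -8): max_ending_here = -8, max_so_far = -6
Position 2 (value -1): max_ending_here = -1, max_so_far = -1
Position 3 (value 11): max_ending_here = 11, max_so_far = 11
Position 4 (value -9): max_ending_here = 2, max_so_far = 11
Position 5 (value -3): max_ending_here = -1, max_so_far = 11
Position 6 (value 0): max_ending_here = 0, max_so_far = 11
Position 7 (value 2): max_ending_here = 2, max_so_far = 11
Position 8 (value -19): max_ending_here = -17, max_so_far = 11
Position 9 (value 13): max_ending_here = 13, max_so_far = 13

Maximum subarray: [13]
Maximum sum: 13

The maximum subarray is [13] with sum 13. This subarray runs from index 9 to index 9.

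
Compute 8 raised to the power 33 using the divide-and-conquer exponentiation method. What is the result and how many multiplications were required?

Computing 8^33 by squaring (build up from 8^1; each line after the first costs one multiplication):

8^1 = 8
8^2 = (8^1)^2 = 8^2 = 64
8^4 = (8^2)^2 = 64^2 = 4096
8^8 = (8^4)^2 = 4096^2 = 16777216
8^16 = (8^8)^2 = 16777216^2 = 281474976710656
8^32 = (8^16)^2 = 281474976710656^2 = 79228162514264337593543950336
8^33 = 8 * 8^32 = 8 * 79228162514264337593543950336 = 633825300114114700748351602688

Result: 633825300114114700748351602688
Multiplications needed: 6 (6 lines after 8^1)

8^33 = 633825300114114700748351602688. Using exponentiation by squaring, this requires 6 multiplications. The key idea: if the exponent is even, square the half-power; if odd, multiply by the base once.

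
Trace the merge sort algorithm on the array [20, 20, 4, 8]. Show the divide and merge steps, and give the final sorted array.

Merge sort trace:

Split: [20, 20, 4, 8] -> [20, 20] and [4, 8]
  Split: [20, 20] -> [20] and [20]
  Merge: [20] + [20] -> [20, 20]
  Split: [4, 8] -> [4] and [8]
  Merge: [4] + [8] -> [4, 8]
Merge: [20, 20] + [4, 8] -> [4, 8, 20, 20]

Final sorted array: [4, 8, 20, 20]

The merge sort proceeds by recursively splitting the array and merging sorted halves.
After all merges, the sorted array is [4, 8, 20, 20].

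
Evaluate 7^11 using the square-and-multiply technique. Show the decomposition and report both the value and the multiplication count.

Computing 7^11 by squaring (build up from 7^1; each line after the first costs one multiplication):

7^1 = 7
7^2 = (7^1)^2 = 7^2 = 49
7^4 = (7^2)^2 = 49^2 = 2401
7^5 = 7 * 7^4 = 7 * 2401 = 16807
7^10 = (7^5)^2 = 16807^2 = 282475249
7^11 = 7 * 7^10 = 7 * 282475249 = 1977326743

Result: 1977326743
Multiplications needed: 5 (5 lines after 7^1)

7^11 = 1977326743. Using exponentiation by squaring, this requires 5 multiplications. The key idea: if the exponent is even, square the half-power; if odd, multiply by the base once.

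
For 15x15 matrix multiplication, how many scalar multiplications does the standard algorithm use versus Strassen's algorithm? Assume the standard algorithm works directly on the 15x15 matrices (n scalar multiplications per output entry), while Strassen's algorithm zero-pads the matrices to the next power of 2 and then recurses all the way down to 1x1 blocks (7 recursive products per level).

Matrix multiplication for 15x15 matrices:

Strassen's algorithm requires power-of-2 dimensions. Pad 15x15 to 16x16 (next power of 2).

Standard algorithm: 15^3 = 3375 multiplications
Strassen's algorithm: 7^(log2(16)) = 7^4 = 2401 multiplications
Savings: 3375 - 2401 = 974 multiplications

Standard: 3375 multiplications (15^3). Strassen: 2401 multiplications (7^4, after padding to 16x16). Strassen reduces 8 recursive multiplications to 7 at each level.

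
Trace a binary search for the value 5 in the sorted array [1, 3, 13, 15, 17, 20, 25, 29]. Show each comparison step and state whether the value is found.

Binary search for 5 in [1, 3, 13, 15, 17, 20, 25, 29]:

lo=0, hi=7, mid=3, arr[mid]=15 -> 15 > 5, search left half
lo=0, hi=2, mid=1, arr[mid]=3 -> 3 < 5, search right half
lo=2, hi=2, mid=2, arr[mid]=13 -> 13 > 5, search left half
lo=2 > hi=1, target 5 not found

Binary search determines that 5 is not in the array after 3 comparisons. The search space was exhausted without finding the target.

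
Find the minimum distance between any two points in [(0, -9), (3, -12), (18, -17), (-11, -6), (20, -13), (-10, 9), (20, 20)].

Computing all pairwise distances among 7 points:

d((0, -9), (3, -12)) = 4.2426 <-- minimum
d((0, -9), (18, -17)) = 19.6977
d((0, -9), (-11, -6)) = 11.4018
d((0, -9), (20, -13)) = 20.3961
d((0, -9), (-10, 9)) = 20.5913
d((0, -9), (20, 20)) = 35.2278
d((3, -12), (18, -17)) = 15.8114
d((3, -12), (-11, -6)) = 15.2315
d((3, -12), (20, -13)) = 17.0294
d((3, -12), (-10, 9)) = 24.6982
d((3, -12), (20, 20)) = 36.2353
d((18, -17), (-11, -6)) = 31.0161
d((18, -17), (20, -13)) = 4.4721
d((18, -17), (-10, 9)) = 38.2099
d((18, -17), (20, 20)) = 37.054
d((-11, -6), (20, -13)) = 31.7805
d((-11, -6), (-10, 9)) = 15.0333
d((-11, -6), (20, 20)) = 40.4599
d((20, -13), (-10, 9)) = 37.2022
d((20, -13), (20, 20)) = 33.0
d((-10, 9), (20, 20)) = 31.9531

Closest pair: (0, -9) and (3, -12) with distance 4.2426

The closest pair is (0, -9) and (3, -12) with Euclidean distance 4.2426. For 7 points, brute-force pairwise comparison is shown above. For large n, the divide-and-conquer algorithm (sort by x, recurse on halves, check the dividing strip) achieves O(n log n).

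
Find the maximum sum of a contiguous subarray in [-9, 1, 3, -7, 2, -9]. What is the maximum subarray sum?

Using Kadane's algorithm on [-9, 1, 3, -7, 2, -9]:

Scanning through the array:
Position 1 (value 1): max_ending_here = 1, max_so_far = 1
Position 2 (value 3): max_ending_here = 4, max_so_far = 4
Position 3 (value -7): max_ending_here = -3, max_so_far = 4
Position 4 (value 2): max_ending_here = 2, max_so_far = 4
Position 5 (value -9): max_ending_here = -7, max_so_far = 4

Maximum subarray: [1, 3]
Maximum sum: 4

The maximum subarray is [1, 3] with sum 4. This subarray runs from index 1 to index 2.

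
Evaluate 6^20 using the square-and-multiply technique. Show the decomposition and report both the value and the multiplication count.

Computing 6^20 by squaring (build up from 6^1; each line after the first costs one multiplication):

6^1 = 6
6^2 = (6^1)^2 = 6^2 = 36
6^4 = (6^2)^2 = 36^2 = 1296
6^5 = 6 * 6^4 = 6 * 1296 = 7776
6^10 = (6^5)^2 = 7776^2 = 60466176
6^20 = (6^10)^2 = 60466176^2 = 3656158440062976

Result: 3656158440062976
Multiplications needed: 5 (5 lines after 6^1)

6^20 = 3656158440062976. Using exponentiation by squaring, this requires 5 multiplications. The key idea: if the exponent is even, square the half-power; if odd, multiply by the base once.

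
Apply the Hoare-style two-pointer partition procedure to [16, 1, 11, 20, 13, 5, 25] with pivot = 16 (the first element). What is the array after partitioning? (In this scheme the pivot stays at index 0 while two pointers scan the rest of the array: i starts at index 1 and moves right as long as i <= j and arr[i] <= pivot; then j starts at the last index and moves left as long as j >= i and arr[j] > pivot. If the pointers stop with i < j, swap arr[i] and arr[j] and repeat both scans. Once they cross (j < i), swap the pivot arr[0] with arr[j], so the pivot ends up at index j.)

Hoare-style two-pointer partition with pivot = 16:

Initial array: [16, 1, 11, 20, 13, 5, 25]

Pointers start at i = 1, j = 6.
i stops at index 3 (arr[3]=20 > 16), j stops at index 5 (arr[5]=5 <= 16): swap arr[3] and arr[5], array becomes [16, 1, 11, 5, 13, 20, 25]
i ends at 5, j ends at 4: the pointers have crossed (j < i), so scanning stops.

Swap pivot arr[0] with arr[4] to place pivot at position 4: [13, 1, 11, 5, 16, 20, 25]
Pivot position: 4

After partitioning with pivot 16, the array becomes [13, 1, 11, 5, 16, 20, 25]. The pivot is placed at index 4. All elements to the left of the pivot are <= 16, and all elements to the right are > 16.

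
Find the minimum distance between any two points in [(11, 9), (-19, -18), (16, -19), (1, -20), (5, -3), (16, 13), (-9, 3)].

Computing all pairwise distances among 7 points:

d((11, 9), (-19, -18)) = 40.3609
d((11, 9), (16, -19)) = 28.4429
d((11, 9), (1, -20)) = 30.6757
d((11, 9), (5, -3)) = 13.4164
d((11, 9), (16, 13)) = 6.4031 <-- minimum
d((11, 9), (-9, 3)) = 20.8806
d((-19, -18), (16, -19)) = 35.0143
d((-19, -18), (1, -20)) = 20.0998
d((-19, -18), (5, -3)) = 28.3019
d((-19, -18), (16, 13)) = 46.7547
d((-19, -18), (-9, 3)) = 23.2594
d((16, -19), (1, -20)) = 15.0333
d((16, -19), (5, -3)) = 19.4165
d((16, -19), (16, 13)) = 32.0
d((16, -19), (-9, 3)) = 33.3017
d((1, -20), (5, -3)) = 17.4642
d((1, -20), (16, 13)) = 36.2491
d((1, -20), (-9, 3)) = 25.0799
d((5, -3), (16, 13)) = 19.4165
d((5, -3), (-9, 3)) = 15.2315
d((16, 13), (-9, 3)) = 26.9258

Closest pair: (11, 9) and (16, 13) with distance 6.4031

The closest pair is (11, 9) and (16, 13) with Euclidean distance 6.4031. For 7 points, brute-force pairwise comparison is shown above. For large n, the divide-and-conquer algorithm (sort by x, recurse on halves, check the dividing strip) achieves O(n log n).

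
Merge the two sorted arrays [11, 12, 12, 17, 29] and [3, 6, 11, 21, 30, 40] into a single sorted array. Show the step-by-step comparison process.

Merging process:

Compare 11 vs 3: take 3 from right. Merged: [3]
Compare 11 vs 6: take 6 from right. Merged: [3, 6]
Compare 11 vs 11: take 11 from left. Merged: [3, 6, 11]
Compare 12 vs 11: take 11 from right. Merged: [3, 6, 11, 11]
Compare 12 vs 21: take 12 from left. Merged: [3, 6, 11, 11, 12]
Compare 12 vs 21: take 12 from left. Merged: [3, 6, 11, 11, 12, 12]
Compare 17 vs 21: take 17 from left. Merged: [3, 6, 11, 11, 12, 12, 17]
Compare 29 vs 21: take 21 from right. Merged: [3, 6, 11, 11, 12, 12, 17, 21]
Compare 29 vs 30: take 29 from left. Merged: [3, 6, 11, 11, 12, 12, 17, 21, 29]
Append remaining from right: [30, 40]. Merged: [3, 6, 11, 11, 12, 12, 17, 21, 29, 30, 40]

Final merged array: [3, 6, 11, 11, 12, 12, 17, 21, 29, 30, 40]
Total comparisons: 9

The merged array is [3, 6, 11, 11, 12, 12, 17, 21, 29, 30, 40], requiring 9 comparisons. The merge step runs in O(n) time where n is the total number of elements.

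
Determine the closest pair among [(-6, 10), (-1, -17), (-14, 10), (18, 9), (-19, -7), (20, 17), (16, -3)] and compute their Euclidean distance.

Computing all pairwise distances among 7 points:

d((-6, 10), (-1, -17)) = 27.4591
d((-6, 10), (-14, 10)) = 8.0 <-- minimum
d((-6, 10), (18, 9)) = 24.0208
d((-6, 10), (-19, -7)) = 21.4009
d((-6, 10), (20, 17)) = 26.9258
d((-6, 10), (16, -3)) = 25.5539
d((-1, -17), (-14, 10)) = 29.9666
d((-1, -17), (18, 9)) = 32.2025
d((-1, -17), (-19, -7)) = 20.5913
d((-1, -17), (20, 17)) = 39.9625
d((-1, -17), (16, -3)) = 22.0227
d((-14, 10), (18, 9)) = 32.0156
d((-14, 10), (-19, -7)) = 17.72
d((-14, 10), (20, 17)) = 34.7131
d((-14, 10), (16, -3)) = 32.6956
d((18, 9), (-19, -7)) = 40.3113
d((18, 9), (20, 17)) = 8.2462
d((18, 9), (16, -3)) = 12.1655
d((-19, -7), (20, 17)) = 45.793
d((-19, -7), (16, -3)) = 35.2278
d((20, 17), (16, -3)) = 20.3961

Closest pair: (-6, 10) and (-14, 10) with distance 8.0

The closest pair is (-6, 10) and (-14, 10) with Euclidean distance 8.0. For 7 points, brute-force pairwise comparison is shown above. For large n, the divide-and-conquer algorithm (sort by x, recurse on halves, check the dividing strip) achieves O(n log n).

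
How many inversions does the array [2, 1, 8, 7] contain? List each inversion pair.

Finding inversions in [2, 1, 8, 7]:

(0, 1): arr[0]=2 > arr[1]=1
(2, 3): arr[2]=8 > arr[3]=7

Total inversions: 2

The array has 2 inversion(s): (0,1), (2,3). Each pair (i,j) satisfies i < j and arr[i] > arr[j].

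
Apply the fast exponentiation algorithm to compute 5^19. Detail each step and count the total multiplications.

Computing 5^19 by squaring (build up from 5^1; each line after the first costs one multiplication):

5^1 = 5
5^2 = (5^1)^2 = 5^2 = 25
5^4 = (5^2)^2 = 25^2 = 625
5^8 = (5^4)^2 = 625^2 = 390625
5^9 = 5 * 5^8 = 5 * 390625 = 1953125
5^18 = (5^9)^2 = 1953125^2 = 3814697265625
5^19 = 5 * 5^18 = 5 * 3814697265625 = 19073486328125

Result: 19073486328125
Multiplications needed: 6 (6 lines after 5^1)

5^19 = 19073486328125. Using exponentiation by squaring, this requires 6 multiplications. The key idea: if the exponent is even, square the half-power; if odd, multiply by the base once.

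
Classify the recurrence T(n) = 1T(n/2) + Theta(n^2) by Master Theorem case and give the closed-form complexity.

Master Theorem for T(n) = 1T(n/2) + O(n^2):

a = 1, b = 2, c = 2
log_b(a) = log_2(1) = 0.0000

Case 3: c = 2 > log_2(1) = 0.0000
T(n) = O(n^2) = O(n^2)

For T(n) = 1T(n/2) + O(n^2): log_2(1) = 0.0000. This is Case 3 of the Master Theorem (c > log_b(a), work dominated by root), giving O(n^2).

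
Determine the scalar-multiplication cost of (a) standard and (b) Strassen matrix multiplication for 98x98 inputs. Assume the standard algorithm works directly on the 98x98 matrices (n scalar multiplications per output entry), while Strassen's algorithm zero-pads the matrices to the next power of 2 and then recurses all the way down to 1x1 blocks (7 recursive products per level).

Matrix multiplication for 98x98 matrices:

Strassen's algorithm requires power-of-2 dimensions. Pad 98x98 to 128x128 (next power of 2).

Standard algorithm: 98^3 = 941192 multiplications
Strassen's algorithm: 7^(log2(128)) = 7^7 = 823543 multiplications
Savings: 941192 - 823543 = 117649 multiplications

Standard: 941192 multiplications (98^3). Strassen: 823543 multiplications (7^7, after padding to 128x128). Strassen reduces 8 recursive multiplications to 7 at each level.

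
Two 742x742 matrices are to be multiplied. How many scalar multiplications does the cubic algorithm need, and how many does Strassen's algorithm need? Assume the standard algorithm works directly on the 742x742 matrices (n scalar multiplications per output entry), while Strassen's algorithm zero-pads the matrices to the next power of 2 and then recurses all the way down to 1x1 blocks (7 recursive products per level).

Matrix multiplication for 742x742 matrices:

Strassen's algorithm requires power-of-2 dimensions. Pad 742x742 to 1024x1024 (next power of 2).

Standard algorithm: 742^3 = 408518488 multiplications
Strassen's algorithm: 7^(log2(1024)) = 7^10 = 282475249 multiplications
Savings: 408518488 - 282475249 = 126043239 multiplications

Standard: 408518488 multiplications (742^3). Strassen: 282475249 multiplications (7^10, after padding to 1024x1024). Strassen reduces 8 recursive multiplications to 7 at each level.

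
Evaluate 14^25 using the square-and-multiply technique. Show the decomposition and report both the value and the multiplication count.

Computing 14^25 by squaring (build up from 14^1; each line after the first costs one multiplication):

14^1 = 14
14^2 = (14^1)^2 = 14^2 = 196
14^3 = 14 * 14^2 = 14 * 196 = 2744
14^6 = (14^3)^2 = 2744^2 = 7529536
14^12 = (14^6)^2 = 7529536^2 = 56693912375296
14^24 = (14^12)^2 = 56693912375296^2 = 3214199700417740936751087616
14^25 = 14 * 14^24 = 14 * 3214199700417740936751087616 = 44998795805848373114515226624

Result: 44998795805848373114515226624
Multiplications needed: 6 (6 lines after 14^1)

14^25 = 44998795805848373114515226624. Using exponentiation by squaring, this requires 6 multiplications. The key idea: if the exponent is even, square the half-power; if odd, multiply by the base once.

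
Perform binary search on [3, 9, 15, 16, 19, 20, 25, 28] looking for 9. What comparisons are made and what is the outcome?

Binary search for 9 in [3, 9, 15, 16, 19, 20, 25, 28]:

lo=0, hi=7, mid=3, arr[mid]=16 -> 16 > 9, search left half
lo=0, hi=2, mid=1, arr[mid]=9 -> Found target at index 1!

Binary search finds 9 at index 1 after 2 comparisons. The search repeatedly halves the search space by comparing with the middle element.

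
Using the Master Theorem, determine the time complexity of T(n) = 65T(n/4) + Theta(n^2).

Master Theorem for T(n) = 65T(n/4) + O(n^2):

a = 65, b = 4, c = 2
log_b(a) = log_4(65) = 3.0112

Case 1: c = 2 < log_4(65) = 3.0112
T(n) = O(n^(log_4 65))

For T(n) = 65T(n/4) + O(n^2): log_4(65) = 3.0112. This is Case 1 of the Master Theorem (c < log_b(a), work dominated by leaves), giving O(n^(log_4 65)).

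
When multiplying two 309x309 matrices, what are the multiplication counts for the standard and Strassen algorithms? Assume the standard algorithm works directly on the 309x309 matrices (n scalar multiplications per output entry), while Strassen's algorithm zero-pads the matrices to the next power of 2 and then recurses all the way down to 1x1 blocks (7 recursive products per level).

Matrix multiplication for 309x309 matrices:

Strassen's algorithm requires power-of-2 dimensions. Pad 309x309 to 512x512 (next power of 2).

Standard algorithm: 309^3 = 29503629 multiplications
Strassen's algorithm: 7^(log2(512)) = 7^9 = 40353607 multiplications
Difference: 29503629 - 40353607 = -10849978 (Strassen uses MORE here due to padding overhead — for small or just-over-power-of-2 n, padding can outweigh the per-level savings)

Standard: 29503629 multiplications (309^3). Strassen: 40353607 multiplications (7^9, after padding to 512x512). Strassen reduces 8 recursive multiplications to 7 at each level.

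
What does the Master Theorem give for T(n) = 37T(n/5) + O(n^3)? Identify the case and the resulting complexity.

Master Theorem for T(n) = 37T(n/5) + O(n^3):

a = 37, b = 5, c = 3
log_b(a) = log_5(37) = 2.2436

Case 3: c = 3 > log_5(37) = 2.2436
T(n) = O(n^3) = O(n^3)

For T(n) = 37T(n/5) + O(n^3): log_5(37) = 2.2436. This is Case 3 of the Master Theorem (c > log_b(a), work dominated by root), giving O(n^3).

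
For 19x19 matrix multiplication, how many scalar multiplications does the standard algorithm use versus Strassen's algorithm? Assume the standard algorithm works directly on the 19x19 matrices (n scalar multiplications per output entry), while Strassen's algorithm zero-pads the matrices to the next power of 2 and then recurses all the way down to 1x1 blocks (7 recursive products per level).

Matrix multiplication for 19x19 matrices:

Strassen's algorithm requires power-of-2 dimensions. Pad 19x19 to 32x32 (next power of 2).

Standard algorithm: 19^3 = 6859 multiplications
Strassen's algorithm: 7^(log2(32)) = 7^5 = 16807 multiplications
Difference: 6859 - 16807 = -9948 (Strassen uses MORE here due to padding overhead — for small or just-over-power-of-2 n, padding can outweigh the per-level savings)

Standard: 6859 multiplications (19^3). Strassen: 16807 multiplications (7^5, after padding to 32x32). Strassen reduces 8 recursive multiplications to 7 at each level.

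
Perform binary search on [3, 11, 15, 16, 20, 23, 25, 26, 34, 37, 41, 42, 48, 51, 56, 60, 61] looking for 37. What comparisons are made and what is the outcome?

Binary search for 37 in [3, 11, 15, 16, 20, 23, 25, 26, 34, 37, 41, 42, 48, 51, 56, 60, 61]:

lo=0, hi=16, mid=8, arr[mid]=34 -> 34 < 37, search right half
lo=9, hi=16, mid=12, arr[mid]=48 -> 48 > 37, search left half
lo=9, hi=11, mid=10, arr[mid]=41 -> 41 > 37, search left half
lo=9, hi=9, mid=9, arr[mid]=37 -> Found target at index 9!

Binary search finds 37 at index 9 after 4 comparisons. The search repeatedly halves the search space by comparing with the middle element.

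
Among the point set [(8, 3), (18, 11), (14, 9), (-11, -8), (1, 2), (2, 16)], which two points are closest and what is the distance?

Computing all pairwise distances among 6 points:

d((8, 3), (18, 11)) = 12.8062
d((8, 3), (14, 9)) = 8.4853
d((8, 3), (-11, -8)) = 21.9545
d((8, 3), (1, 2)) = 7.0711
d((8, 3), (2, 16)) = 14.3178
d((18, 11), (14, 9)) = 4.4721 <-- minimum
d((18, 11), (-11, -8)) = 34.6699
d((18, 11), (1, 2)) = 19.2354
d((18, 11), (2, 16)) = 16.7631
d((14, 9), (-11, -8)) = 30.2324
d((14, 9), (1, 2)) = 14.7648
d((14, 9), (2, 16)) = 13.8924
d((-11, -8), (1, 2)) = 15.6205
d((-11, -8), (2, 16)) = 27.2947
d((1, 2), (2, 16)) = 14.0357

Closest pair: (18, 11) and (14, 9) with distance 4.4721

The closest pair is (18, 11) and (14, 9) with Euclidean distance 4.4721. For 6 points, brute-force pairwise comparison is shown above. For large n, the divide-and-conquer algorithm (sort by x, recurse on halves, check the dividing strip) achieves O(n log n).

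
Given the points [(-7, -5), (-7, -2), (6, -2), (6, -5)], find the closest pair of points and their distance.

Computing all pairwise distances among 4 points:

d((-7, -5), (-7, -2)) = 3.0 <-- minimum
d((-7, -5), (6, -2)) = 13.3417
d((-7, -5), (6, -5)) = 13.0
d((-7, -2), (6, -2)) = 13.0
d((-7, -2), (6, -5)) = 13.3417
d((6, -2), (6, -5)) = 3.0 <-- minimum

Minimum distance: 3.0 (tie among 2 pairs: (-7, -5) and (-7, -2); (6, -2) and (6, -5))

The minimum Euclidean distance is 3.0. There is a tie: 2 pairs achieve this minimum — (-7, -5) and (-7, -2); (6, -2) and (6, -5). Any of these is a valid closest pair. For 4 points, brute-force pairwise comparison is shown above. For large n, the divide-and-conquer algorithm (sort by x, recurse on halves, check the dividing strip) achieves O(n log n).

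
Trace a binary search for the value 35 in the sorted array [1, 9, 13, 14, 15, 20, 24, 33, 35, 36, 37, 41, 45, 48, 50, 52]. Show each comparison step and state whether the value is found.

Binary search for 35 in [1, 9, 13, 14, 15, 20, 24, 33, 35, 36, 37, 41, 45, 48, 50, 52]:

lo=0, hi=15, mid=7, arr[mid]=33 -> 33 < 35, search right half
lo=8, hi=15, mid=11, arr[mid]=41 -> 41 > 35, search left half
lo=8, hi=10, mid=9, arr[mid]=36 -> 36 > 35, search left half
lo=8, hi=8, mid=8, arr[mid]=35 -> Found target at index 8!

Binary search finds 35 at index 8 after 4 comparisons. The search repeatedly halves the search space by comparing with the middle element.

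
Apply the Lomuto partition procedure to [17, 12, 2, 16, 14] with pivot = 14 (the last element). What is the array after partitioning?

Lomuto partition with pivot = 14:

Initial array: [17, 12, 2, 16, 14]

arr[0]=17 > 14: no swap
arr[1]=12 <= 14: swap with position 0, array becomes [12, 17, 2, 16, 14]
arr[2]=2 <= 14: swap with position 1, array becomes [12, 2, 17, 16, 14]
arr[3]=16 > 14: no swap

Place pivot at position 2: [12, 2, 14, 16, 17]
Pivot position: 2

After partitioning with pivot 14, the array becomes [12, 2, 14, 16, 17]. The pivot is placed at index 2. All elements to the left of the pivot are <= 14, and all elements to the right are > 14.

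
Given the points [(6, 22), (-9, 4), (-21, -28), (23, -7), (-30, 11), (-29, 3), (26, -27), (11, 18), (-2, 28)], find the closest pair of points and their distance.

Computing all pairwise distances among 9 points:

d((6, 22), (-9, 4)) = 23.4307
d((6, 22), (-21, -28)) = 56.8243
d((6, 22), (23, -7)) = 33.6155
d((6, 22), (-30, 11)) = 37.6431
d((6, 22), (-29, 3)) = 39.8246
d((6, 22), (26, -27)) = 52.9245
d((6, 22), (11, 18)) = 6.4031 <-- minimum
d((6, 22), (-2, 28)) = 10.0
d((-9, 4), (-21, -28)) = 34.176
d((-9, 4), (23, -7)) = 33.8378
d((-9, 4), (-30, 11)) = 22.1359
d((-9, 4), (-29, 3)) = 20.025
d((-9, 4), (26, -27)) = 46.7547
d((-9, 4), (11, 18)) = 24.4131
d((-9, 4), (-2, 28)) = 25.0
d((-21, -28), (23, -7)) = 48.7545
d((-21, -28), (-30, 11)) = 40.025
d((-21, -28), (-29, 3)) = 32.0156
d((-21, -28), (26, -27)) = 47.0106
d((-21, -28), (11, 18)) = 56.0357
d((-21, -28), (-2, 28)) = 59.1354
d((23, -7), (-30, 11)) = 55.9732
d((23, -7), (-29, 3)) = 52.9528
d((23, -7), (26, -27)) = 20.2237
d((23, -7), (11, 18)) = 27.7308
d((23, -7), (-2, 28)) = 43.0116
d((-30, 11), (-29, 3)) = 8.0623
d((-30, 11), (26, -27)) = 67.6757
d((-30, 11), (11, 18)) = 41.5933
d((-30, 11), (-2, 28)) = 32.7567
d((-29, 3), (26, -27)) = 62.6498
d((-29, 3), (11, 18)) = 42.72
d((-29, 3), (-2, 28)) = 36.7967
d((26, -27), (11, 18)) = 47.4342
d((26, -27), (-2, 28)) = 61.7171
d((11, 18), (-2, 28)) = 16.4012

Closest pair: (6, 22) and (11, 18) with distance 6.4031

The closest pair is (6, 22) and (11, 18) with Euclidean distance 6.4031. For 9 points, brute-force pairwise comparison is shown above. For large n, the divide-and-conquer algorithm (sort by x, recurse on halves, check the dividing strip) achieves O(n log n).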